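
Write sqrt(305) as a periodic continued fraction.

Write x_i = (sqrt(305) + m_i)/d_i with (m_0, d_0) = (0, 1). a_0 = floor(sqrt(305)) = 17, since 17^2 = 289 <= 305 < 324 = 18^2.
Iterate m_{i+1} = d_i*a_i - m_i, d_{i+1} = (305 - m_{i+1}^2)/d_i, a_{i+1} = floor((a_0 + m_{i+1})/d_{i+1}):
  m_1 = 1*17 - 0 = 17, d_1 = (305 - 17^2)/1 = 16/1 = 16, a_1 = floor((17 + 17)/16) = 2.
  m_2 = 16*2 - 17 = 15, d_2 = (305 - 15^2)/16 = 80/16 = 5, a_2 = floor((17 + 15)/5) = 6.
  m_3 = 5*6 - 15 = 15, d_3 = (305 - 15^2)/5 = 80/5 = 16, a_3 = floor((17 + 15)/16) = 2.
  m_4 = 16*2 - 15 = 17, d_4 = (305 - 17^2)/16 = 16/16 = 1, a_4 = floor((17 + 17)/1) = 34.
  m_5 = 1*34 - 17 = 17, d_5 = (305 - 17^2)/1 = 16/1 = 16: (m_5, d_5) = (m_1, d_1) = (17, 16), so from here the quotients repeat a_1, ..., a_4; the period length is 4.
Hence the expansion of sqrt(305) is a_0 = 17 followed by the repeating block 2, 6, 2, 34 (period 4).

[17; (2, 6, 2, 34)]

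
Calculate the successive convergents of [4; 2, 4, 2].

Using the convergent recurrence p_i = a_i*p_{i-1} + p_{i-2}, q_i = a_i*q_{i-1} + q_{i-2} with p_{-2}=0, p_{-1}=1, q_{-2}=1, q_{-1}=0:
  i=0: a_0=4, p_0 = 4*1 + 0 = 4, q_0 = 4*0 + 1 = 1.
  i=1: a_1=2, p_1 = 2*4 + 1 = 9, q_1 = 2*1 + 0 = 2.
  i=2: a_2=4, p_2 = 4*9 + 4 = 40, q_2 = 4*2 + 1 = 9.
  i=3: a_3=2, p_3 = 2*40 + 9 = 89, q_3 = 2*9 + 2 = 20.

4/1, 9/2, 40/9, 89/20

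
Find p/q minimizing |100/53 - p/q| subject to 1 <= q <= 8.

Expand x = 100/53 as a continued fraction with the Euclidean algorithm:
  100 = 1*53 + 47, so a_0 = 1.
  53 = 1*47 + 6, so a_1 = 1.
  47 = 7*6 + 5, so a_2 = 7.
  6 = 1*5 + 1, so a_3 = 1.
  5 = 5*1 + 0, so a_4 = 5.
so x = [1; 1, 7, 1, 5].
Convergents (p_i = a_i*p_{i-1} + p_{i-2}, q_i = a_i*q_{i-1} + q_{i-2} with p_{-2}=0, p_{-1}=1, q_{-2}=1, q_{-1}=0), until the denominator exceeds 8:
  i=0: a_0=1, p_0 = 1*1 + 0 = 1, q_0 = 1*0 + 1 = 1.
  i=1: a_1=1, p_1 = 1*1 + 1 = 2, q_1 = 1*1 + 0 = 1.
  i=2: a_2=7, p_2 = 7*2 + 1 = 15, q_2 = 7*1 + 1 = 8.
  i=3: a_3=1, p_3 = 1*15 + 2 = 17, q_3 = 1*8 + 1 = 9.
q_3 = 9 > 8, so the last convergent with denominator <= 8 is p_2/q_2 = 15/8.
The closest fraction with denominator <= 8 is either p_2/q_2 or the intermediate fraction (k*p_2 + p_1)/(k*q_2 + q_1) with the largest k >= 1 whose denominator stays <= 8; these approach x as k grows, and every other convergent or intermediate fraction in range is farther away.
Largest k: floor((8 - q_1)/q_2) = floor((8 - 1)/8) = 0.
Since k = 0, no intermediate fraction beyond p_2/q_2 has denominator <= 8, so the convergent 15/8 is the closest (its error is |100*8 - 15*53|/(53*8) = 5/424).

15/8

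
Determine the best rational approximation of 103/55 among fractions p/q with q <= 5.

9/5

Expand x = 103/55 as a continued fraction with the Euclidean algorithm:
  103 = 1*55 + 48, so a_0 = 1.
  55 = 1*48 + 7, so a_1 = 1.
  48 = 6*7 + 6, so a_2 = 6.
  7 = 1*6 + 1, so a_3 = 1.
  6 = 6*1 + 0, so a_4 = 6.
so x = [1; 1, 6, 1, 6].
Convergents (p_i = a_i*p_{i-1} + p_{i-2}, q_i = a_i*q_{i-1} + q_{i-2} with p_{-2}=0, p_{-1}=1, q_{-2}=1, q_{-1}=0), until the denominator exceeds 5:
  i=0: a_0=1, p_0 = 1*1 + 0 = 1, q_0 = 1*0 + 1 = 1.
  i=1: a_1=1, p_1 = 1*1 + 1 = 2, q_1 = 1*1 + 0 = 1.
  i=2: a_2=6, p_2 = 6*2 + 1 = 13, q_2 = 6*1 + 1 = 7.
q_2 = 7 > 5, so the last convergent with denominator <= 5 is p_1/q_1 = 2/1.
The closest fraction with denominator <= 5 is either p_1/q_1 or the intermediate fraction (k*p_1 + p_0)/(k*q_1 + q_0) with the largest k >= 1 whose denominator stays <= 5; these approach x as k grows, and every other convergent or intermediate fraction in range is farther away.
Largest k: floor((5 - q_0)/q_1) = floor((5 - 1)/1) = 4.
That gives (4*2 + 1)/(4*1 + 1) = 9/5.
Compare the errors: |x - 2/1| = |103*1 - 2*55|/(55*1) = 7/55, and |x - 9/5| = |103*5 - 9*55|/(55*5) = 20/275.
Cross-multiplying, 20*55 = 1100 < 1925 = 7*275, so 20/275 is smaller: the intermediate fraction 9/5 is closer to x than 2/1.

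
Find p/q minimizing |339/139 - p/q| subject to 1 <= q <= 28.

61/25

Expand x = 339/139 as a continued fraction with the Euclidean algorithm:
  339 = 2*139 + 61, so a_0 = 2.
  139 = 2*61 + 17, so a_1 = 2.
  61 = 3*17 + 10, so a_2 = 3.
  17 = 1*10 + 7, so a_3 = 1.
  10 = 1*7 + 3, so a_4 = 1.
  7 = 2*3 + 1, so a_5 = 2.
  3 = 3*1 + 0, so a_6 = 3.
so x = [2; 2, 3, 1, 1, 2, 3].
Convergents (p_i = a_i*p_{i-1} + p_{i-2}, q_i = a_i*q_{i-1} + q_{i-2} with p_{-2}=0, p_{-1}=1, q_{-2}=1, q_{-1}=0), until the denominator exceeds 28:
  i=0: a_0=2, p_0 = 2*1 + 0 = 2, q_0 = 2*0 + 1 = 1.
  i=1: a_1=2, p_1 = 2*2 + 1 = 5, q_1 = 2*1 + 0 = 2.
  i=2: a_2=3, p_2 = 3*5 + 2 = 17, q_2 = 3*2 + 1 = 7.
  i=3: a_3=1, p_3 = 1*17 + 5 = 22, q_3 = 1*7 + 2 = 9.
  i=4: a_4=1, p_4 = 1*22 + 17 = 39, q_4 = 1*9 + 7 = 16.
  i=5: a_5=2, p_5 = 2*39 + 22 = 100, q_5 = 2*16 + 9 = 41.
q_5 = 41 > 28, so the last convergent with denominator <= 28 is p_4/q_4 = 39/16.
The closest fraction with denominator <= 28 is either p_4/q_4 or the intermediate fraction (k*p_4 + p_3)/(k*q_4 + q_3) with the largest k >= 1 whose denominator stays <= 28; these approach x as k grows, and every other convergent or intermediate fraction in range is farther away.
Largest k: floor((28 - q_3)/q_4) = floor((28 - 9)/16) = 1.
That gives (1*39 + 22)/(1*16 + 9) = 61/25.
Compare the errors: |x - 39/16| = |339*16 - 39*139|/(139*16) = 3/2224, and |x - 61/25| = |339*25 - 61*139|/(139*25) = 4/3475.
Cross-multiplying, 4*2224 = 8896 < 10425 = 3*3475, so 4/3475 is smaller: the intermediate fraction 61/25 is closer to x than 39/16.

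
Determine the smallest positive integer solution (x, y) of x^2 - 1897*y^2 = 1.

(x, y) = (43903, 1008)

First expand sqrt(1897) as a continued fraction. With x_i = (sqrt(1897) + m_i)/d_i and (m_0, d_0) = (0, 1): a_0 = floor(sqrt(1897)) = 43, since 43^2 = 1849 <= 1897 < 1936 = 44^2.
Iterate m_{i+1} = d_i*a_i - m_i, d_{i+1} = (1897 - m_{i+1}^2)/d_i, a_{i+1} = floor((a_0 + m_{i+1})/d_{i+1}):
  m_1 = 1*43 - 0 = 43, d_1 = (1897 - 43^2)/1 = 48/1 = 48, a_1 = floor((43 + 43)/48) = 1.
  m_2 = 48*1 - 43 = 5, d_2 = (1897 - 5^2)/48 = 1872/48 = 39, a_2 = floor((43 + 5)/39) = 1.
  m_3 = 39*1 - 5 = 34, d_3 = (1897 - 34^2)/39 = 741/39 = 19, a_3 = floor((43 + 34)/19) = 4.
  m_4 = 19*4 - 34 = 42, d_4 = (1897 - 42^2)/19 = 133/19 = 7, a_4 = floor((43 + 42)/7) = 12.
  m_5 = 7*12 - 42 = 42, d_5 = (1897 - 42^2)/7 = 133/7 = 19, a_5 = floor((43 + 42)/19) = 4.
  m_6 = 19*4 - 42 = 34, d_6 = (1897 - 34^2)/19 = 741/19 = 39, a_6 = floor((43 + 34)/39) = 1.
  m_7 = 39*1 - 34 = 5, d_7 = (1897 - 5^2)/39 = 1872/39 = 48, a_7 = floor((43 + 5)/48) = 1.
  m_8 = 48*1 - 5 = 43, d_8 = (1897 - 43^2)/48 = 48/48 = 1, a_8 = floor((43 + 43)/1) = 86.
  m_9 = 1*86 - 43 = 43, d_9 = (1897 - 43^2)/1 = 48/1 = 48: (m_9, d_9) = (m_1, d_1) = (43, 48), so from here the quotients repeat a_1, ..., a_8; the period length is 8.
So sqrt(1897) = [43; (1, 1, 4, 12, 4, 1, 1, 86)] with period length k = 8.
k is even, so the fundamental solution of x^2 - 1897y^2 = 1 is (p_{k-1}, q_{k-1}) = (p_7, q_7); compute convergents through index 7.
Convergents (p_i = a_i*p_{i-1} + p_{i-2}, q_i = a_i*q_{i-1} + q_{i-2} with p_{-2}=0, p_{-1}=1, q_{-2}=1, q_{-1}=0):
  i=0: a_0=43, p_0 = 43*1 + 0 = 43, q_0 = 43*0 + 1 = 1.
  i=1: a_1=1, p_1 = 1*43 + 1 = 44, q_1 = 1*1 + 0 = 1.
  i=2: a_2=1, p_2 = 1*44 + 43 = 87, q_2 = 1*1 + 1 = 2.
  i=3: a_3=4, p_3 = 4*87 + 44 = 392, q_3 = 4*2 + 1 = 9.
  i=4: a_4=12, p_4 = 12*392 + 87 = 4791, q_4 = 12*9 + 2 = 110.
  i=5: a_5=4, p_5 = 4*4791 + 392 = 19556, q_5 = 4*110 + 9 = 449.
  i=6: a_6=1, p_6 = 1*19556 + 4791 = 24347, q_6 = 1*449 + 110 = 559.
  i=7: a_7=1, p_7 = 1*24347 + 19556 = 43903, q_7 = 1*559 + 449 = 1008.
Check: 43903^2 - 1897*1008^2 = 1927473409 - 1927473408 = 1, so (x, y) = (43903, 1008) solves the equation, and by the theorem it is the least positive solution.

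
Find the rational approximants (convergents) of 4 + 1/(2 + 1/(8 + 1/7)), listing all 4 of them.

Using the convergent recurrence p_i = a_i*p_{i-1} + p_{i-2}, q_i = a_i*q_{i-1} + q_{i-2} with p_{-2}=0, p_{-1}=1, q_{-2}=1, q_{-1}=0:
  i=0: a_0=4, p_0 = 4*1 + 0 = 4, q_0 = 4*0 + 1 = 1.
  i=1: a_1=2, p_1 = 2*4 + 1 = 9, q_1 = 2*1 + 0 = 2.
  i=2: a_2=8, p_2 = 8*9 + 4 = 76, q_2 = 8*2 + 1 = 17.
  i=3: a_3=7, p_3 = 7*76 + 9 = 541, q_3 = 7*17 + 2 = 121.

4/1, 9/2, 76/17, 541/121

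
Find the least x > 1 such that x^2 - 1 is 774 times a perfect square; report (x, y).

First expand sqrt(774) as a continued fraction. With x_i = (sqrt(774) + m_i)/d_i and (m_0, d_0) = (0, 1): a_0 = floor(sqrt(774)) = 27, since 27^2 = 729 <= 774 < 784 = 28^2.
Iterate m_{i+1} = d_i*a_i - m_i, d_{i+1} = (774 - m_{i+1}^2)/d_i, a_{i+1} = floor((a_0 + m_{i+1})/d_{i+1}):
  m_1 = 1*27 - 0 = 27, d_1 = (774 - 27^2)/1 = 45/1 = 45, a_1 = floor((27 + 27)/45) = 1.
  m_2 = 45*1 - 27 = 18, d_2 = (774 - 18^2)/45 = 450/45 = 10, a_2 = floor((27 + 18)/10) = 4.
  m_3 = 10*4 - 18 = 22, d_3 = (774 - 22^2)/10 = 290/10 = 29, a_3 = floor((27 + 22)/29) = 1.
  m_4 = 29*1 - 22 = 7, d_4 = (774 - 7^2)/29 = 725/29 = 25, a_4 = floor((27 + 7)/25) = 1.
  m_5 = 25*1 - 7 = 18, d_5 = (774 - 18^2)/25 = 450/25 = 18, a_5 = floor((27 + 18)/18) = 2.
  m_6 = 18*2 - 18 = 18, d_6 = (774 - 18^2)/18 = 450/18 = 25, a_6 = floor((27 + 18)/25) = 1.
  m_7 = 25*1 - 18 = 7, d_7 = (774 - 7^2)/25 = 725/25 = 29, a_7 = floor((27 + 7)/29) = 1.
  m_8 = 29*1 - 7 = 22, d_8 = (774 - 22^2)/29 = 290/29 = 10, a_8 = floor((27 + 22)/10) = 4.
  m_9 = 10*4 - 22 = 18, d_9 = (774 - 18^2)/10 = 450/10 = 45, a_9 = floor((27 + 18)/45) = 1.
  m_10 = 45*1 - 18 = 27, d_10 = (774 - 27^2)/45 = 45/45 = 1, a_10 = floor((27 + 27)/1) = 54.
  m_11 = 1*54 - 27 = 27, d_11 = (774 - 27^2)/1 = 45/1 = 45: (m_11, d_11) = (m_1, d_1) = (27, 45), so from here the quotients repeat a_1, ..., a_10; the period length is 10.
So sqrt(774) = [27; (1, 4, 1, 1, 2, 1, 1, 4, 1, 54)] with period length k = 10.
k is even, so the fundamental solution of x^2 - 774y^2 = 1 is (p_{k-1}, q_{k-1}) = (p_9, q_9); compute convergents through index 9.
Convergents (p_i = a_i*p_{i-1} + p_{i-2}, q_i = a_i*q_{i-1} + q_{i-2} with p_{-2}=0, p_{-1}=1, q_{-2}=1, q_{-1}=0):
  i=0: a_0=27, p_0 = 27*1 + 0 = 27, q_0 = 27*0 + 1 = 1.
  i=1: a_1=1, p_1 = 1*27 + 1 = 28, q_1 = 1*1 + 0 = 1.
  i=2: a_2=4, p_2 = 4*28 + 27 = 139, q_2 = 4*1 + 1 = 5.
  i=3: a_3=1, p_3 = 1*139 + 28 = 167, q_3 = 1*5 + 1 = 6.
  i=4: a_4=1, p_4 = 1*167 + 139 = 306, q_4 = 1*6 + 5 = 11.
  i=5: a_5=2, p_5 = 2*306 + 167 = 779, q_5 = 2*11 + 6 = 28.
  i=6: a_6=1, p_6 = 1*779 + 306 = 1085, q_6 = 1*28 + 11 = 39.
  i=7: a_7=1, p_7 = 1*1085 + 779 = 1864, q_7 = 1*39 + 28 = 67.
  i=8: a_8=4, p_8 = 4*1864 + 1085 = 8541, q_8 = 4*67 + 39 = 307.
  i=9: a_9=1, p_9 = 1*8541 + 1864 = 10405, q_9 = 1*307 + 67 = 374.
Check: 10405^2 - 774*374^2 = 108264025 - 108264024 = 1, so (x, y) = (10405, 374) solves the equation, and by the theorem it is the least positive solution.

(x, y) = (10405, 374)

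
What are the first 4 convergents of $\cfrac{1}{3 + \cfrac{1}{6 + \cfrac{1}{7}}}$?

Using the convergent recurrence p_i = a_i*p_{i-1} + p_{i-2}, q_i = a_i*q_{i-1} + q_{i-2} with p_{-2}=0, p_{-1}=1, q_{-2}=1, q_{-1}=0:
  i=0: a_0=0, p_0 = 0*1 + 0 = 0, q_0 = 0*0 + 1 = 1.
  i=1: a_1=3, p_1 = 3*0 + 1 = 1, q_1 = 3*1 + 0 = 3.
  i=2: a_2=6, p_2 = 6*1 + 0 = 6, q_2 = 6*3 + 1 = 19.
  i=3: a_3=7, p_3 = 7*6 + 1 = 43, q_3 = 7*19 + 3 = 136.

0/1, 1/3, 6/19, 43/136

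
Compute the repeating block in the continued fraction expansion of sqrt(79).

[8; (1, 7, 1, 16)]

Write x_i = (sqrt(79) + m_i)/d_i with (m_0, d_0) = (0, 1). a_0 = floor(sqrt(79)) = 8, since 8^2 = 64 <= 79 < 81 = 9^2.
Iterate m_{i+1} = d_i*a_i - m_i, d_{i+1} = (79 - m_{i+1}^2)/d_i, a_{i+1} = floor((a_0 + m_{i+1})/d_{i+1}):
  m_1 = 1*8 - 0 = 8, d_1 = (79 - 8^2)/1 = 15/1 = 15, a_1 = floor((8 + 8)/15) = 1.
  m_2 = 15*1 - 8 = 7, d_2 = (79 - 7^2)/15 = 30/15 = 2, a_2 = floor((8 + 7)/2) = 7.
  m_3 = 2*7 - 7 = 7, d_3 = (79 - 7^2)/2 = 30/2 = 15, a_3 = floor((8 + 7)/15) = 1.
  m_4 = 15*1 - 7 = 8, d_4 = (79 - 8^2)/15 = 15/15 = 1, a_4 = floor((8 + 8)/1) = 16.
  m_5 = 1*16 - 8 = 8, d_5 = (79 - 8^2)/1 = 15/1 = 15: (m_5, d_5) = (m_1, d_1) = (8, 15), so from here the quotients repeat a_1, ..., a_4; the period length is 4.
Hence the expansion of sqrt(79) is a_0 = 8 followed by the repeating block 1, 7, 1, 16 (period 4).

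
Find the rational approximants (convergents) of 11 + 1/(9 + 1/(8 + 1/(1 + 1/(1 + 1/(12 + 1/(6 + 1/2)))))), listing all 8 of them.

11/1, 100/9, 811/73, 911/82, 1722/155, 21575/1942, 131172/11807, 283919/25556

Using the convergent recurrence p_i = a_i*p_{i-1} + p_{i-2}, q_i = a_i*q_{i-1} + q_{i-2} with p_{-2}=0, p_{-1}=1, q_{-2}=1, q_{-1}=0:
  i=0: a_0=11, p_0 = 11*1 + 0 = 11, q_0 = 11*0 + 1 = 1.
  i=1: a_1=9, p_1 = 9*11 + 1 = 100, q_1 = 9*1 + 0 = 9.
  i=2: a_2=8, p_2 = 8*100 + 11 = 811, q_2 = 8*9 + 1 = 73.
  i=3: a_3=1, p_3 = 1*811 + 100 = 911, q_3 = 1*73 + 9 = 82.
  i=4: a_4=1, p_4 = 1*911 + 811 = 1722, q_4 = 1*82 + 73 = 155.
  i=5: a_5=12, p_5 = 12*1722 + 911 = 21575, q_5 = 12*155 + 82 = 1942.
  i=6: a_6=6, p_6 = 6*21575 + 1722 = 131172, q_6 = 6*1942 + 155 = 11807.
  i=7: a_7=2, p_7 = 2*131172 + 21575 = 283919, q_7 = 2*11807 + 1942 = 25556.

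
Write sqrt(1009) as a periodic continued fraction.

Write x_i = (sqrt(1009) + m_i)/d_i with (m_0, d_0) = (0, 1). a_0 = floor(sqrt(1009)) = 31, since 31^2 = 961 <= 1009 < 1024 = 32^2.
Iterate m_{i+1} = d_i*a_i - m_i, d_{i+1} = (1009 - m_{i+1}^2)/d_i, a_{i+1} = floor((a_0 + m_{i+1})/d_{i+1}):
  m_1 = 1*31 - 0 = 31, d_1 = (1009 - 31^2)/1 = 48/1 = 48, a_1 = floor((31 + 31)/48) = 1.
  m_2 = 48*1 - 31 = 17, d_2 = (1009 - 17^2)/48 = 720/48 = 15, a_2 = floor((31 + 17)/15) = 3.
  m_3 = 15*3 - 17 = 28, d_3 = (1009 - 28^2)/15 = 225/15 = 15, a_3 = floor((31 + 28)/15) = 3.
  m_4 = 15*3 - 28 = 17, d_4 = (1009 - 17^2)/15 = 720/15 = 48, a_4 = floor((31 + 17)/48) = 1.
  m_5 = 48*1 - 17 = 31, d_5 = (1009 - 31^2)/48 = 48/48 = 1, a_5 = floor((31 + 31)/1) = 62.
  m_6 = 1*62 - 31 = 31, d_6 = (1009 - 31^2)/1 = 48/1 = 48: (m_6, d_6) = (m_1, d_1) = (31, 48), so from here the quotients repeat a_1, ..., a_5; the period length is 5.
Hence the expansion of sqrt(1009) is a_0 = 31 followed by the repeating block 1, 3, 3, 1, 62 (period 5).

[31; (1, 3, 3, 1, 62)]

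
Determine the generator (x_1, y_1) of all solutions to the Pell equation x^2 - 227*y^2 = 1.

First expand sqrt(227) as a continued fraction. With x_i = (sqrt(227) + m_i)/d_i and (m_0, d_0) = (0, 1): a_0 = floor(sqrt(227)) = 15, since 15^2 = 225 <= 227 < 256 = 16^2.
Iterate m_{i+1} = d_i*a_i - m_i, d_{i+1} = (227 - m_{i+1}^2)/d_i, a_{i+1} = floor((a_0 + m_{i+1})/d_{i+1}):
  m_1 = 1*15 - 0 = 15, d_1 = (227 - 15^2)/1 = 2/1 = 2, a_1 = floor((15 + 15)/2) = 15.
  m_2 = 2*15 - 15 = 15, d_2 = (227 - 15^2)/2 = 2/2 = 1, a_2 = floor((15 + 15)/1) = 30.
  m_3 = 1*30 - 15 = 15, d_3 = (227 - 15^2)/1 = 2/1 = 2: (m_3, d_3) = (m_1, d_1) = (15, 2), so from here the quotients repeat a_1, a_2; the period length is 2.
So sqrt(227) = [15; (15, 30)] with period length k = 2.
k is even, so the fundamental solution of x^2 - 227y^2 = 1 is (p_{k-1}, q_{k-1}) = (p_1, q_1); compute convergents through index 1.
Convergents (p_i = a_i*p_{i-1} + p_{i-2}, q_i = a_i*q_{i-1} + q_{i-2} with p_{-2}=0, p_{-1}=1, q_{-2}=1, q_{-1}=0):
  i=0: a_0=15, p_0 = 15*1 + 0 = 15, q_0 = 15*0 + 1 = 1.
  i=1: a_1=15, p_1 = 15*15 + 1 = 226, q_1 = 15*1 + 0 = 15.
Check: 226^2 - 227*15^2 = 51076 - 51075 = 1, so (x, y) = (226, 15) solves the equation, and by the theorem it is the least positive solution.

(x, y) = (226, 15)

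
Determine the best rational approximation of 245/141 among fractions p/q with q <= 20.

33/19

Expand x = 245/141 as a continued fraction with the Euclidean algorithm:
  245 = 1*141 + 104, so a_0 = 1.
  141 = 1*104 + 37, so a_1 = 1.
  104 = 2*37 + 30, so a_2 = 2.
  37 = 1*30 + 7, so a_3 = 1.
  30 = 4*7 + 2, so a_4 = 4.
  7 = 3*2 + 1, so a_5 = 3.
  2 = 2*1 + 0, so a_6 = 2.
so x = [1; 1, 2, 1, 4, 3, 2].
Convergents (p_i = a_i*p_{i-1} + p_{i-2}, q_i = a_i*q_{i-1} + q_{i-2} with p_{-2}=0, p_{-1}=1, q_{-2}=1, q_{-1}=0), until the denominator exceeds 20:
  i=0: a_0=1, p_0 = 1*1 + 0 = 1, q_0 = 1*0 + 1 = 1.
  i=1: a_1=1, p_1 = 1*1 + 1 = 2, q_1 = 1*1 + 0 = 1.
  i=2: a_2=2, p_2 = 2*2 + 1 = 5, q_2 = 2*1 + 1 = 3.
  i=3: a_3=1, p_3 = 1*5 + 2 = 7, q_3 = 1*3 + 1 = 4.
  i=4: a_4=4, p_4 = 4*7 + 5 = 33, q_4 = 4*4 + 3 = 19.
  i=5: a_5=3, p_5 = 3*33 + 7 = 106, q_5 = 3*19 + 4 = 61.
q_5 = 61 > 20, so the last convergent with denominator <= 20 is p_4/q_4 = 33/19.
The closest fraction with denominator <= 20 is either p_4/q_4 or the intermediate fraction (k*p_4 + p_3)/(k*q_4 + q_3) with the largest k >= 1 whose denominator stays <= 20; these approach x as k grows, and every other convergent or intermediate fraction in range is farther away.
Largest k: floor((20 - q_3)/q_4) = floor((20 - 4)/19) = 0.
Since k = 0, no intermediate fraction beyond p_4/q_4 has denominator <= 20, so the convergent 33/19 is the closest (its error is |245*19 - 33*141|/(141*19) = 2/2679).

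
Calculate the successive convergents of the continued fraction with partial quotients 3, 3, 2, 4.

Using the convergent recurrence p_i = a_i*p_{i-1} + p_{i-2}, q_i = a_i*q_{i-1} + q_{i-2} with p_{-2}=0, p_{-1}=1, q_{-2}=1, q_{-1}=0:
  i=0: a_0=3, p_0 = 3*1 + 0 = 3, q_0 = 3*0 + 1 = 1.
  i=1: a_1=3, p_1 = 3*3 + 1 = 10, q_1 = 3*1 + 0 = 3.
  i=2: a_2=2, p_2 = 2*10 + 3 = 23, q_2 = 2*3 + 1 = 7.
  i=3: a_3=4, p_3 = 4*23 + 10 = 102, q_3 = 4*7 + 3 = 31.

3/1, 10/3, 23/7, 102/31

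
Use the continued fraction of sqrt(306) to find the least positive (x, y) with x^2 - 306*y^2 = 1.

(x, y) = (35, 2)

First expand sqrt(306) as a continued fraction. With x_i = (sqrt(306) + m_i)/d_i and (m_0, d_0) = (0, 1): a_0 = floor(sqrt(306)) = 17, since 17^2 = 289 <= 306 < 324 = 18^2.
Iterate m_{i+1} = d_i*a_i - m_i, d_{i+1} = (306 - m_{i+1}^2)/d_i, a_{i+1} = floor((a_0 + m_{i+1})/d_{i+1}):
  m_1 = 1*17 - 0 = 17, d_1 = (306 - 17^2)/1 = 17/1 = 17, a_1 = floor((17 + 17)/17) = 2.
  m_2 = 17*2 - 17 = 17, d_2 = (306 - 17^2)/17 = 17/17 = 1, a_2 = floor((17 + 17)/1) = 34.
  m_3 = 1*34 - 17 = 17, d_3 = (306 - 17^2)/1 = 17/1 = 17: (m_3, d_3) = (m_1, d_1) = (17, 17), so from here the quotients repeat a_1, a_2; the period length is 2.
So sqrt(306) = [17; (2, 34)] with period length k = 2.
k is even, so the fundamental solution of x^2 - 306y^2 = 1 is (p_{k-1}, q_{k-1}) = (p_1, q_1); compute convergents through index 1.
Convergents (p_i = a_i*p_{i-1} + p_{i-2}, q_i = a_i*q_{i-1} + q_{i-2} with p_{-2}=0, p_{-1}=1, q_{-2}=1, q_{-1}=0):
  i=0: a_0=17, p_0 = 17*1 + 0 = 17, q_0 = 17*0 + 1 = 1.
  i=1: a_1=2, p_1 = 2*17 + 1 = 35, q_1 = 2*1 + 0 = 2.
Check: 35^2 - 306*2^2 = 1225 - 1224 = 1, so (x, y) = (35, 2) solves the equation, and by the theorem it is the least positive solution.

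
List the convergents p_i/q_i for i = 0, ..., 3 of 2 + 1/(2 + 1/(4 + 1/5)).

Using the convergent recurrence p_i = a_i*p_{i-1} + p_{i-2}, q_i = a_i*q_{i-1} + q_{i-2} with p_{-2}=0, p_{-1}=1, q_{-2}=1, q_{-1}=0:
  i=0: a_0=2, p_0 = 2*1 + 0 = 2, q_0 = 2*0 + 1 = 1.
  i=1: a_1=2, p_1 = 2*2 + 1 = 5, q_1 = 2*1 + 0 = 2.
  i=2: a_2=4, p_2 = 4*5 + 2 = 22, q_2 = 4*2 + 1 = 9.
  i=3: a_3=5, p_3 = 5*22 + 5 = 115, q_3 = 5*9 + 2 = 47.

2/1, 5/2, 22/9, 115/47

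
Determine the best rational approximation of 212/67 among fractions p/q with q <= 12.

Expand x = 212/67 as a continued fraction with the Euclidean algorithm:
  212 = 3*67 + 11, so a_0 = 3.
  67 = 6*11 + 1, so a_1 = 6.
  11 = 11*1 + 0, so a_2 = 11.
so x = [3; 6, 11].
Convergents (p_i = a_i*p_{i-1} + p_{i-2}, q_i = a_i*q_{i-1} + q_{i-2} with p_{-2}=0, p_{-1}=1, q_{-2}=1, q_{-1}=0), until the denominator exceeds 12:
  i=0: a_0=3, p_0 = 3*1 + 0 = 3, q_0 = 3*0 + 1 = 1.
  i=1: a_1=6, p_1 = 6*3 + 1 = 19, q_1 = 6*1 + 0 = 6.
  i=2: a_2=11, p_2 = 11*19 + 3 = 212, q_2 = 11*6 + 1 = 67.
q_2 = 67 > 12, so the last convergent with denominator <= 12 is p_1/q_1 = 19/6.
The closest fraction with denominator <= 12 is either p_1/q_1 or the intermediate fraction (k*p_1 + p_0)/(k*q_1 + q_0) with the largest k >= 1 whose denominator stays <= 12; these approach x as k grows, and every other convergent or intermediate fraction in range is farther away.
Largest k: floor((12 - q_0)/q_1) = floor((12 - 1)/6) = 1.
That gives (1*19 + 3)/(1*6 + 1) = 22/7.
Compare the errors: |x - 19/6| = |212*6 - 19*67|/(67*6) = 1/402, and |x - 22/7| = |212*7 - 22*67|/(67*7) = 10/469.
Cross-multiplying, 1*469 = 469 < 4020 = 10*402, so 1/402 is smaller: the convergent 19/6 is closer to x than 22/7.

19/6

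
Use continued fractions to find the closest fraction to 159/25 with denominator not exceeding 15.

89/14

Expand x = 159/25 as a continued fraction with the Euclidean algorithm:
  159 = 6*25 + 9, so a_0 = 6.
  25 = 2*9 + 7, so a_1 = 2.
  9 = 1*7 + 2, so a_2 = 1.
  7 = 3*2 + 1, so a_3 = 3.
  2 = 2*1 + 0, so a_4 = 2.
so x = [6; 2, 1, 3, 2].
Convergents (p_i = a_i*p_{i-1} + p_{i-2}, q_i = a_i*q_{i-1} + q_{i-2} with p_{-2}=0, p_{-1}=1, q_{-2}=1, q_{-1}=0), until the denominator exceeds 15:
  i=0: a_0=6, p_0 = 6*1 + 0 = 6, q_0 = 6*0 + 1 = 1.
  i=1: a_1=2, p_1 = 2*6 + 1 = 13, q_1 = 2*1 + 0 = 2.
  i=2: a_2=1, p_2 = 1*13 + 6 = 19, q_2 = 1*2 + 1 = 3.
  i=3: a_3=3, p_3 = 3*19 + 13 = 70, q_3 = 3*3 + 2 = 11.
  i=4: a_4=2, p_4 = 2*70 + 19 = 159, q_4 = 2*11 + 3 = 25.
q_4 = 25 > 15, so the last convergent with denominator <= 15 is p_3/q_3 = 70/11.
The closest fraction with denominator <= 15 is either p_3/q_3 or the intermediate fraction (k*p_3 + p_2)/(k*q_3 + q_2) with the largest k >= 1 whose denominator stays <= 15; these approach x as k grows, and every other convergent or intermediate fraction in range is farther away.
Largest k: floor((15 - q_2)/q_3) = floor((15 - 3)/11) = 1.
That gives (1*70 + 19)/(1*11 + 3) = 89/14.
Compare the errors: |x - 70/11| = |159*11 - 70*25|/(25*11) = 1/275, and |x - 89/14| = |159*14 - 89*25|/(25*14) = 1/350.
Cross-multiplying, 1*275 = 275 < 350 = 1*350, so 1/350 is smaller: the intermediate fraction 89/14 is closer to x than 70/11.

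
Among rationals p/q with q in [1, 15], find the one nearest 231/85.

19/7

Expand x = 231/85 as a continued fraction with the Euclidean algorithm:
  231 = 2*85 + 61, so a_0 = 2.
  85 = 1*61 + 24, so a_1 = 1.
  61 = 2*24 + 13, so a_2 = 2.
  24 = 1*13 + 11, so a_3 = 1.
  13 = 1*11 + 2, so a_4 = 1.
  11 = 5*2 + 1, so a_5 = 5.
  2 = 2*1 + 0, so a_6 = 2.
so x = [2; 1, 2, 1, 1, 5, 2].
Convergents (p_i = a_i*p_{i-1} + p_{i-2}, q_i = a_i*q_{i-1} + q_{i-2} with p_{-2}=0, p_{-1}=1, q_{-2}=1, q_{-1}=0), until the denominator exceeds 15:
  i=0: a_0=2, p_0 = 2*1 + 0 = 2, q_0 = 2*0 + 1 = 1.
  i=1: a_1=1, p_1 = 1*2 + 1 = 3, q_1 = 1*1 + 0 = 1.
  i=2: a_2=2, p_2 = 2*3 + 2 = 8, q_2 = 2*1 + 1 = 3.
  i=3: a_3=1, p_3 = 1*8 + 3 = 11, q_3 = 1*3 + 1 = 4.
  i=4: a_4=1, p_4 = 1*11 + 8 = 19, q_4 = 1*4 + 3 = 7.
  i=5: a_5=5, p_5 = 5*19 + 11 = 106, q_5 = 5*7 + 4 = 39.
q_5 = 39 > 15, so the last convergent with denominator <= 15 is p_4/q_4 = 19/7.
The closest fraction with denominator <= 15 is either p_4/q_4 or the intermediate fraction (k*p_4 + p_3)/(k*q_4 + q_3) with the largest k >= 1 whose denominator stays <= 15; these approach x as k grows, and every other convergent or intermediate fraction in range is farther away.
Largest k: floor((15 - q_3)/q_4) = floor((15 - 4)/7) = 1.
That gives (1*19 + 11)/(1*7 + 4) = 30/11.
Compare the errors: |x - 19/7| = |231*7 - 19*85|/(85*7) = 2/595, and |x - 30/11| = |231*11 - 30*85|/(85*11) = 9/935.
Cross-multiplying, 2*935 = 1870 < 5355 = 9*595, so 2/595 is smaller: the convergent 19/7 is closer to x than 30/11.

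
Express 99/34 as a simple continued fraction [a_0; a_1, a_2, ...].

[2; 1, 10, 3]

Run the Euclidean algorithm on 99 and 34; the successive quotients are the partial quotients a_0, a_1, ... (each step inverts the fractional part left over by the previous one):
  99 = 2*34 + 31, so a_0 = 2.
  34 = 1*31 + 3, so a_1 = 1.
  31 = 10*3 + 1, so a_2 = 10.
  3 = 3*1 + 0, so a_3 = 3.
The remainder reaches 0 after 4 divisions, so the expansion has 4 partial quotients, read off in order.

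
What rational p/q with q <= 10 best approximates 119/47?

Expand x = 119/47 as a continued fraction with the Euclidean algorithm:
  119 = 2*47 + 25, so a_0 = 2.
  47 = 1*25 + 22, so a_1 = 1.
  25 = 1*22 + 3, so a_2 = 1.
  22 = 7*3 + 1, so a_3 = 7.
  3 = 3*1 + 0, so a_4 = 3.
so x = [2; 1, 1, 7, 3].
Convergents (p_i = a_i*p_{i-1} + p_{i-2}, q_i = a_i*q_{i-1} + q_{i-2} with p_{-2}=0, p_{-1}=1, q_{-2}=1, q_{-1}=0), until the denominator exceeds 10:
  i=0: a_0=2, p_0 = 2*1 + 0 = 2, q_0 = 2*0 + 1 = 1.
  i=1: a_1=1, p_1 = 1*2 + 1 = 3, q_1 = 1*1 + 0 = 1.
  i=2: a_2=1, p_2 = 1*3 + 2 = 5, q_2 = 1*1 + 1 = 2.
  i=3: a_3=7, p_3 = 7*5 + 3 = 38, q_3 = 7*2 + 1 = 15.
q_3 = 15 > 10, so the last convergent with denominator <= 10 is p_2/q_2 = 5/2.
The closest fraction with denominator <= 10 is either p_2/q_2 or the intermediate fraction (k*p_2 + p_1)/(k*q_2 + q_1) with the largest k >= 1 whose denominator stays <= 10; these approach x as k grows, and every other convergent or intermediate fraction in range is farther away.
Largest k: floor((10 - q_1)/q_2) = floor((10 - 1)/2) = 4.
That gives (4*5 + 3)/(4*2 + 1) = 23/9.
Compare the errors: |x - 5/2| = |119*2 - 5*47|/(47*2) = 3/94, and |x - 23/9| = |119*9 - 23*47|/(47*9) = 10/423.
Cross-multiplying, 10*94 = 940 < 1269 = 3*423, so 10/423 is smaller: the intermediate fraction 23/9 is closer to x than 5/2.

23/9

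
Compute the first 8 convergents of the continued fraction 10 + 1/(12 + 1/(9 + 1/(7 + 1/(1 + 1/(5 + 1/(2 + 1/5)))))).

Using the convergent recurrence p_i = a_i*p_{i-1} + p_{i-2}, q_i = a_i*q_{i-1} + q_{i-2} with p_{-2}=0, p_{-1}=1, q_{-2}=1, q_{-1}=0:
  i=0: a_0=10, p_0 = 10*1 + 0 = 10, q_0 = 10*0 + 1 = 1.
  i=1: a_1=12, p_1 = 12*10 + 1 = 121, q_1 = 12*1 + 0 = 12.
  i=2: a_2=9, p_2 = 9*121 + 10 = 1099, q_2 = 9*12 + 1 = 109.
  i=3: a_3=7, p_3 = 7*1099 + 121 = 7814, q_3 = 7*109 + 12 = 775.
  i=4: a_4=1, p_4 = 1*7814 + 1099 = 8913, q_4 = 1*775 + 109 = 884.
  i=5: a_5=5, p_5 = 5*8913 + 7814 = 52379, q_5 = 5*884 + 775 = 5195.
  i=6: a_6=2, p_6 = 2*52379 + 8913 = 113671, q_6 = 2*5195 + 884 = 11274.
  i=7: a_7=5, p_7 = 5*113671 + 52379 = 620734, q_7 = 5*11274 + 5195 = 61565.

10/1, 121/12, 1099/109, 7814/775, 8913/884, 52379/5195, 113671/11274, 620734/61565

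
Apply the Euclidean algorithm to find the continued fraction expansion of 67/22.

Run the Euclidean algorithm on 67 and 22; the successive quotients are the partial quotients a_0, a_1, ... (each step inverts the fractional part left over by the previous one):
  67 = 3*22 + 1, so a_0 = 3.
  22 = 22*1 + 0, so a_1 = 22.
The remainder reaches 0 after 2 divisions, so the expansion has 2 partial quotients, read off in order.

[3; 22]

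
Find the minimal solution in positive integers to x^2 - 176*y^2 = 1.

First expand sqrt(176) as a continued fraction. With x_i = (sqrt(176) + m_i)/d_i and (m_0, d_0) = (0, 1): a_0 = floor(sqrt(176)) = 13, since 13^2 = 169 <= 176 < 196 = 14^2.
Iterate m_{i+1} = d_i*a_i - m_i, d_{i+1} = (176 - m_{i+1}^2)/d_i, a_{i+1} = floor((a_0 + m_{i+1})/d_{i+1}):
  m_1 = 1*13 - 0 = 13, d_1 = (176 - 13^2)/1 = 7/1 = 7, a_1 = floor((13 + 13)/7) = 3.
  m_2 = 7*3 - 13 = 8, d_2 = (176 - 8^2)/7 = 112/7 = 16, a_2 = floor((13 + 8)/16) = 1.
  m_3 = 16*1 - 8 = 8, d_3 = (176 - 8^2)/16 = 112/16 = 7, a_3 = floor((13 + 8)/7) = 3.
  m_4 = 7*3 - 8 = 13, d_4 = (176 - 13^2)/7 = 7/7 = 1, a_4 = floor((13 + 13)/1) = 26.
  m_5 = 1*26 - 13 = 13, d_5 = (176 - 13^2)/1 = 7/1 = 7: (m_5, d_5) = (m_1, d_1) = (13, 7), so from here the quotients repeat a_1, ..., a_4; the period length is 4.
So sqrt(176) = [13; (3, 1, 3, 26)] with period length k = 4.
k is even, so the fundamental solution of x^2 - 176y^2 = 1 is (p_{k-1}, q_{k-1}) = (p_3, q_3); compute convergents through index 3.
Convergents (p_i = a_i*p_{i-1} + p_{i-2}, q_i = a_i*q_{i-1} + q_{i-2} with p_{-2}=0, p_{-1}=1, q_{-2}=1, q_{-1}=0):
  i=0: a_0=13, p_0 = 13*1 + 0 = 13, q_0 = 13*0 + 1 = 1.
  i=1: a_1=3, p_1 = 3*13 + 1 = 40, q_1 = 3*1 + 0 = 3.
  i=2: a_2=1, p_2 = 1*40 + 13 = 53, q_2 = 1*3 + 1 = 4.
  i=3: a_3=3, p_3 = 3*53 + 40 = 199, q_3 = 3*4 + 3 = 15.
Check: 199^2 - 176*15^2 = 39601 - 39600 = 1, so (x, y) = (199, 15) solves the equation, and by the theorem it is the least positive solution.

(x, y) = (199, 15)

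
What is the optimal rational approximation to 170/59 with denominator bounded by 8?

Expand x = 170/59 as a continued fraction with the Euclidean algorithm:
  170 = 2*59 + 52, so a_0 = 2.
  59 = 1*52 + 7, so a_1 = 1.
  52 = 7*7 + 3, so a_2 = 7.
  7 = 2*3 + 1, so a_3 = 2.
  3 = 3*1 + 0, so a_4 = 3.
so x = [2; 1, 7, 2, 3].
Convergents (p_i = a_i*p_{i-1} + p_{i-2}, q_i = a_i*q_{i-1} + q_{i-2} with p_{-2}=0, p_{-1}=1, q_{-2}=1, q_{-1}=0), until the denominator exceeds 8:
  i=0: a_0=2, p_0 = 2*1 + 0 = 2, q_0 = 2*0 + 1 = 1.
  i=1: a_1=1, p_1 = 1*2 + 1 = 3, q_1 = 1*1 + 0 = 1.
  i=2: a_2=7, p_2 = 7*3 + 2 = 23, q_2 = 7*1 + 1 = 8.
  i=3: a_3=2, p_3 = 2*23 + 3 = 49, q_3 = 2*8 + 1 = 17.
q_3 = 17 > 8, so the last convergent with denominator <= 8 is p_2/q_2 = 23/8.
The closest fraction with denominator <= 8 is either p_2/q_2 or the intermediate fraction (k*p_2 + p_1)/(k*q_2 + q_1) with the largest k >= 1 whose denominator stays <= 8; these approach x as k grows, and every other convergent or intermediate fraction in range is farther away.
Largest k: floor((8 - q_1)/q_2) = floor((8 - 1)/8) = 0.
Since k = 0, no intermediate fraction beyond p_2/q_2 has denominator <= 8, so the convergent 23/8 is the closest (its error is |170*8 - 23*59|/(59*8) = 3/472).

23/8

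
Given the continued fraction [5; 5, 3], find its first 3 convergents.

Using the convergent recurrence p_i = a_i*p_{i-1} + p_{i-2}, q_i = a_i*q_{i-1} + q_{i-2} with p_{-2}=0, p_{-1}=1, q_{-2}=1, q_{-1}=0:
  i=0: a_0=5, p_0 = 5*1 + 0 = 5, q_0 = 5*0 + 1 = 1.
  i=1: a_1=5, p_1 = 5*5 + 1 = 26, q_1 = 5*1 + 0 = 5.
  i=2: a_2=3, p_2 = 3*26 + 5 = 83, q_2 = 3*5 + 1 = 16.

5/1, 26/5, 83/16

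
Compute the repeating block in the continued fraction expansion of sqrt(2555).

Write x_i = (sqrt(2555) + m_i)/d_i with (m_0, d_0) = (0, 1). a_0 = floor(sqrt(2555)) = 50, since 50^2 = 2500 <= 2555 < 2601 = 51^2.
Iterate m_{i+1} = d_i*a_i - m_i, d_{i+1} = (2555 - m_{i+1}^2)/d_i, a_{i+1} = floor((a_0 + m_{i+1})/d_{i+1}):
  m_1 = 1*50 - 0 = 50, d_1 = (2555 - 50^2)/1 = 55/1 = 55, a_1 = floor((50 + 50)/55) = 1.
  m_2 = 55*1 - 50 = 5, d_2 = (2555 - 5^2)/55 = 2530/55 = 46, a_2 = floor((50 + 5)/46) = 1.
  m_3 = 46*1 - 5 = 41, d_3 = (2555 - 41^2)/46 = 874/46 = 19, a_3 = floor((50 + 41)/19) = 4.
  m_4 = 19*4 - 41 = 35, d_4 = (2555 - 35^2)/19 = 1330/19 = 70, a_4 = floor((50 + 35)/70) = 1.
  m_5 = 70*1 - 35 = 35, d_5 = (2555 - 35^2)/70 = 1330/70 = 19, a_5 = floor((50 + 35)/19) = 4.
  m_6 = 19*4 - 35 = 41, d_6 = (2555 - 41^2)/19 = 874/19 = 46, a_6 = floor((50 + 41)/46) = 1.
  m_7 = 46*1 - 41 = 5, d_7 = (2555 - 5^2)/46 = 2530/46 = 55, a_7 = floor((50 + 5)/55) = 1.
  m_8 = 55*1 - 5 = 50, d_8 = (2555 - 50^2)/55 = 55/55 = 1, a_8 = floor((50 + 50)/1) = 100.
  m_9 = 1*100 - 50 = 50, d_9 = (2555 - 50^2)/1 = 55/1 = 55: (m_9, d_9) = (m_1, d_1) = (50, 55), so from here the quotients repeat a_1, ..., a_8; the period length is 8.
Hence the expansion of sqrt(2555) is a_0 = 50 followed by the repeating block 1, 1, 4, 1, 4, 1, 1, 100 (period 8).

[50; (1, 1, 4, 1, 4, 1, 1, 100)]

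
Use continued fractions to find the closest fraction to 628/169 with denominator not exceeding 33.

26/7

Expand x = 628/169 as a continued fraction with the Euclidean algorithm:
  628 = 3*169 + 121, so a_0 = 3.
  169 = 1*121 + 48, so a_1 = 1.
  121 = 2*48 + 25, so a_2 = 2.
  48 = 1*25 + 23, so a_3 = 1.
  25 = 1*23 + 2, so a_4 = 1.
  23 = 11*2 + 1, so a_5 = 11.
  2 = 2*1 + 0, so a_6 = 2.
so x = [3; 1, 2, 1, 1, 11, 2].
Convergents (p_i = a_i*p_{i-1} + p_{i-2}, q_i = a_i*q_{i-1} + q_{i-2} with p_{-2}=0, p_{-1}=1, q_{-2}=1, q_{-1}=0), until the denominator exceeds 33:
  i=0: a_0=3, p_0 = 3*1 + 0 = 3, q_0 = 3*0 + 1 = 1.
  i=1: a_1=1, p_1 = 1*3 + 1 = 4, q_1 = 1*1 + 0 = 1.
  i=2: a_2=2, p_2 = 2*4 + 3 = 11, q_2 = 2*1 + 1 = 3.
  i=3: a_3=1, p_3 = 1*11 + 4 = 15, q_3 = 1*3 + 1 = 4.
  i=4: a_4=1, p_4 = 1*15 + 11 = 26, q_4 = 1*4 + 3 = 7.
  i=5: a_5=11, p_5 = 11*26 + 15 = 301, q_5 = 11*7 + 4 = 81.
q_5 = 81 > 33, so the last convergent with denominator <= 33 is p_4/q_4 = 26/7.
The closest fraction with denominator <= 33 is either p_4/q_4 or the intermediate fraction (k*p_4 + p_3)/(k*q_4 + q_3) with the largest k >= 1 whose denominator stays <= 33; these approach x as k grows, and every other convergent or intermediate fraction in range is farther away.
Largest k: floor((33 - q_3)/q_4) = floor((33 - 4)/7) = 4.
That gives (4*26 + 15)/(4*7 + 4) = 119/32.
Compare the errors: |x - 26/7| = |628*7 - 26*169|/(169*7) = 2/1183, and |x - 119/32| = |628*32 - 119*169|/(169*32) = 15/5408.
Cross-multiplying, 2*5408 = 10816 < 17745 = 15*1183, so 2/1183 is smaller: the convergent 26/7 is closer to x than 119/32.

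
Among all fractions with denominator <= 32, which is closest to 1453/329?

Expand x = 1453/329 as a continued fraction with the Euclidean algorithm:
  1453 = 4*329 + 137, so a_0 = 4.
  329 = 2*137 + 55, so a_1 = 2.
  137 = 2*55 + 27, so a_2 = 2.
  55 = 2*27 + 1, so a_3 = 2.
  27 = 27*1 + 0, so a_4 = 27.
so x = [4; 2, 2, 2, 27].
Convergents (p_i = a_i*p_{i-1} + p_{i-2}, q_i = a_i*q_{i-1} + q_{i-2} with p_{-2}=0, p_{-1}=1, q_{-2}=1, q_{-1}=0), until the denominator exceeds 32:
  i=0: a_0=4, p_0 = 4*1 + 0 = 4, q_0 = 4*0 + 1 = 1.
  i=1: a_1=2, p_1 = 2*4 + 1 = 9, q_1 = 2*1 + 0 = 2.
  i=2: a_2=2, p_2 = 2*9 + 4 = 22, q_2 = 2*2 + 1 = 5.
  i=3: a_3=2, p_3 = 2*22 + 9 = 53, q_3 = 2*5 + 2 = 12.
  i=4: a_4=27, p_4 = 27*53 + 22 = 1453, q_4 = 27*12 + 5 = 329.
q_4 = 329 > 32, so the last convergent with denominator <= 32 is p_3/q_3 = 53/12.
The closest fraction with denominator <= 32 is either p_3/q_3 or the intermediate fraction (k*p_3 + p_2)/(k*q_3 + q_2) with the largest k >= 1 whose denominator stays <= 32; these approach x as k grows, and every other convergent or intermediate fraction in range is farther away.
Largest k: floor((32 - q_2)/q_3) = floor((32 - 5)/12) = 2.
That gives (2*53 + 22)/(2*12 + 5) = 128/29.
Compare the errors: |x - 53/12| = |1453*12 - 53*329|/(329*12) = 1/3948, and |x - 128/29| = |1453*29 - 128*329|/(329*29) = 25/9541.
Cross-multiplying, 1*9541 = 9541 < 98700 = 25*3948, so 1/3948 is smaller: the convergent 53/12 is closer to x than 128/29.

53/12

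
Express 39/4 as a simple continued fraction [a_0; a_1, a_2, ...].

Run the Euclidean algorithm on 39 and 4; the successive quotients are the partial quotients a_0, a_1, ... (each step inverts the fractional part left over by the previous one):
  39 = 9*4 + 3, so a_0 = 9.
  4 = 1*3 + 1, so a_1 = 1.
  3 = 3*1 + 0, so a_2 = 3.
The remainder reaches 0 after 3 divisions, so the expansion has 3 partial quotients, read off in order.

[9; 1, 3]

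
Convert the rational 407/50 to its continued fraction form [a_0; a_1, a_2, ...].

Run the Euclidean algorithm on 407 and 50; the successive quotients are the partial quotients a_0, a_1, ... (each step inverts the fractional part left over by the previous one):
  407 = 8*50 + 7, so a_0 = 8.
  50 = 7*7 + 1, so a_1 = 7.
  7 = 7*1 + 0, so a_2 = 7.
The remainder reaches 0 after 3 divisions, so the expansion has 3 partial quotients, read off in order.

[8; 7, 7]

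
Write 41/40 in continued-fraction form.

Run the Euclidean algorithm on 41 and 40; the successive quotients are the partial quotients a_0, a_1, ... (each step inverts the fractional part left over by the previous one):
  41 = 1*40 + 1, so a_0 = 1.
  40 = 40*1 + 0, so a_1 = 40.
The remainder reaches 0 after 2 divisions, so the expansion has 2 partial quotients, read off in order.

[1; 40]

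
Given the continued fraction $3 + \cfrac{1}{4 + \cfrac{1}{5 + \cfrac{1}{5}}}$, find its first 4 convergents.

Using the convergent recurrence p_i = a_i*p_{i-1} + p_{i-2}, q_i = a_i*q_{i-1} + q_{i-2} with p_{-2}=0, p_{-1}=1, q_{-2}=1, q_{-1}=0:
  i=0: a_0=3, p_0 = 3*1 + 0 = 3, q_0 = 3*0 + 1 = 1.
  i=1: a_1=4, p_1 = 4*3 + 1 = 13, q_1 = 4*1 + 0 = 4.
  i=2: a_2=5, p_2 = 5*13 + 3 = 68, q_2 = 5*4 + 1 = 21.
  i=3: a_3=5, p_3 = 5*68 + 13 = 353, q_3 = 5*21 + 4 = 109.

3/1, 13/4, 68/21, 353/109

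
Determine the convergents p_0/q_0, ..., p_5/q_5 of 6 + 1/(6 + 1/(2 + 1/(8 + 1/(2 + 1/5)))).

6/1, 37/6, 80/13, 677/110, 1434/233, 7847/1275

Using the convergent recurrence p_i = a_i*p_{i-1} + p_{i-2}, q_i = a_i*q_{i-1} + q_{i-2} with p_{-2}=0, p_{-1}=1, q_{-2}=1, q_{-1}=0:
  i=0: a_0=6, p_0 = 6*1 + 0 = 6, q_0 = 6*0 + 1 = 1.
  i=1: a_1=6, p_1 = 6*6 + 1 = 37, q_1 = 6*1 + 0 = 6.
  i=2: a_2=2, p_2 = 2*37 + 6 = 80, q_2 = 2*6 + 1 = 13.
  i=3: a_3=8, p_3 = 8*80 + 37 = 677, q_3 = 8*13 + 6 = 110.
  i=4: a_4=2, p_4 = 2*677 + 80 = 1434, q_4 = 2*110 + 13 = 233.
  i=5: a_5=5, p_5 = 5*1434 + 677 = 7847, q_5 = 5*233 + 110 = 1275.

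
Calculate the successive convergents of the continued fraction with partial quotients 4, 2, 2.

4/1, 9/2, 22/5

Using the convergent recurrence p_i = a_i*p_{i-1} + p_{i-2}, q_i = a_i*q_{i-1} + q_{i-2} with p_{-2}=0, p_{-1}=1, q_{-2}=1, q_{-1}=0:
  i=0: a_0=4, p_0 = 4*1 + 0 = 4, q_0 = 4*0 + 1 = 1.
  i=1: a_1=2, p_1 = 2*4 + 1 = 9, q_1 = 2*1 + 0 = 2.
  i=2: a_2=2, p_2 = 2*9 + 4 = 22, q_2 = 2*2 + 1 = 5.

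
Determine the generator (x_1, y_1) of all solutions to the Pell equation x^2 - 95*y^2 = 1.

First expand sqrt(95) as a continued fraction. With x_i = (sqrt(95) + m_i)/d_i and (m_0, d_0) = (0, 1): a_0 = floor(sqrt(95)) = 9, since 9^2 = 81 <= 95 < 100 = 10^2.
Iterate m_{i+1} = d_i*a_i - m_i, d_{i+1} = (95 - m_{i+1}^2)/d_i, a_{i+1} = floor((a_0 + m_{i+1})/d_{i+1}):
  m_1 = 1*9 - 0 = 9, d_1 = (95 - 9^2)/1 = 14/1 = 14, a_1 = floor((9 + 9)/14) = 1.
  m_2 = 14*1 - 9 = 5, d_2 = (95 - 5^2)/14 = 70/14 = 5, a_2 = floor((9 + 5)/5) = 2.
  m_3 = 5*2 - 5 = 5, d_3 = (95 - 5^2)/5 = 70/5 = 14, a_3 = floor((9 + 5)/14) = 1.
  m_4 = 14*1 - 5 = 9, d_4 = (95 - 9^2)/14 = 14/14 = 1, a_4 = floor((9 + 9)/1) = 18.
  m_5 = 1*18 - 9 = 9, d_5 = (95 - 9^2)/1 = 14/1 = 14: (m_5, d_5) = (m_1, d_1) = (9, 14), so from here the quotients repeat a_1, ..., a_4; the period length is 4.
So sqrt(95) = [9; (1, 2, 1, 18)] with period length k = 4.
k is even, so the fundamental solution of x^2 - 95y^2 = 1 is (p_{k-1}, q_{k-1}) = (p_3, q_3); compute convergents through index 3.
Convergents (p_i = a_i*p_{i-1} + p_{i-2}, q_i = a_i*q_{i-1} + q_{i-2} with p_{-2}=0, p_{-1}=1, q_{-2}=1, q_{-1}=0):
  i=0: a_0=9, p_0 = 9*1 + 0 = 9, q_0 = 9*0 + 1 = 1.
  i=1: a_1=1, p_1 = 1*9 + 1 = 10, q_1 = 1*1 + 0 = 1.
  i=2: a_2=2, p_2 = 2*10 + 9 = 29, q_2 = 2*1 + 1 = 3.
  i=3: a_3=1, p_3 = 1*29 + 10 = 39, q_3 = 1*3 + 1 = 4.
Check: 39^2 - 95*4^2 = 1521 - 1520 = 1, so (x, y) = (39, 4) solves the equation, and by the theorem it is the least positive solution.

(x, y) = (39, 4)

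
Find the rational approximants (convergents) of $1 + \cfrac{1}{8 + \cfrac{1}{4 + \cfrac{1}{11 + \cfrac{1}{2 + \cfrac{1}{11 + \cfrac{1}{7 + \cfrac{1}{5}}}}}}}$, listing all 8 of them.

Using the convergent recurrence p_i = a_i*p_{i-1} + p_{i-2}, q_i = a_i*q_{i-1} + q_{i-2} with p_{-2}=0, p_{-1}=1, q_{-2}=1, q_{-1}=0:
  i=0: a_0=1, p_0 = 1*1 + 0 = 1, q_0 = 1*0 + 1 = 1.
  i=1: a_1=8, p_1 = 8*1 + 1 = 9, q_1 = 8*1 + 0 = 8.
  i=2: a_2=4, p_2 = 4*9 + 1 = 37, q_2 = 4*8 + 1 = 33.
  i=3: a_3=11, p_3 = 11*37 + 9 = 416, q_3 = 11*33 + 8 = 371.
  i=4: a_4=2, p_4 = 2*416 + 37 = 869, q_4 = 2*371 + 33 = 775.
  i=5: a_5=11, p_5 = 11*869 + 416 = 9975, q_5 = 11*775 + 371 = 8896.
  i=6: a_6=7, p_6 = 7*9975 + 869 = 70694, q_6 = 7*8896 + 775 = 63047.
  i=7: a_7=5, p_7 = 5*70694 + 9975 = 363445, q_7 = 5*63047 + 8896 = 324131.

1/1, 9/8, 37/33, 416/371, 869/775, 9975/8896, 70694/63047, 363445/324131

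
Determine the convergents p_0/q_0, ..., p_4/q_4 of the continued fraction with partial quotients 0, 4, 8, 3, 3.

Using the convergent recurrence p_i = a_i*p_{i-1} + p_{i-2}, q_i = a_i*q_{i-1} + q_{i-2} with p_{-2}=0, p_{-1}=1, q_{-2}=1, q_{-1}=0:
  i=0: a_0=0, p_0 = 0*1 + 0 = 0, q_0 = 0*0 + 1 = 1.
  i=1: a_1=4, p_1 = 4*0 + 1 = 1, q_1 = 4*1 + 0 = 4.
  i=2: a_2=8, p_2 = 8*1 + 0 = 8, q_2 = 8*4 + 1 = 33.
  i=3: a_3=3, p_3 = 3*8 + 1 = 25, q_3 = 3*33 + 4 = 103.
  i=4: a_4=3, p_4 = 3*25 + 8 = 83, q_4 = 3*103 + 33 = 342.

0/1, 1/4, 8/33, 25/103, 83/342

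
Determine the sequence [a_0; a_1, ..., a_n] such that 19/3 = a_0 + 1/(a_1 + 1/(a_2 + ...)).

Run the Euclidean algorithm on 19 and 3; the successive quotients are the partial quotients a_0, a_1, ... (each step inverts the fractional part left over by the previous one):
  19 = 6*3 + 1, so a_0 = 6.
  3 = 3*1 + 0, so a_1 = 3.
The remainder reaches 0 after 2 divisions, so the expansion has 2 partial quotients, read off in order.

[6; 3]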